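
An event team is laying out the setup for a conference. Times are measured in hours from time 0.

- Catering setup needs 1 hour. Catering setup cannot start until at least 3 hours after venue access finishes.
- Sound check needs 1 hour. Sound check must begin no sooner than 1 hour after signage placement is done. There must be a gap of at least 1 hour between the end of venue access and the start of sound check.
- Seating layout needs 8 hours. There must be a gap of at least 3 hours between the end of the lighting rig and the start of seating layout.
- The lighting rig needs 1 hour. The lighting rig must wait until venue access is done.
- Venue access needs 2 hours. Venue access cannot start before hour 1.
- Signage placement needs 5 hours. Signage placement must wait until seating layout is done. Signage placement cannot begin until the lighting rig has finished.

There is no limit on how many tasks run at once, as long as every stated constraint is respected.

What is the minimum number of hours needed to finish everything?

22

After its own release at hour 1, venue access can start at hour 1 and finishes at hour 3.
After venue access (finishes hour 3, plus 3-hour gap → hour 6), catering setup can start at hour 6 and finishes at hour 7.
After venue access (finishes hour 3), the lighting rig can start at hour 3 and finishes at hour 4.
After the lighting rig (finishes hour 4, plus 3-hour gap → hour 7), seating layout can start at hour 7 and finishes at hour 15.
Signage placement has to wait for seating layout (finishes hour 15); the lighting rig (finishes hour 4). The latest of these is hour 15, so signage placement runs hour 15 to 15 + 5 = hour 20.
Sound check cannot start until signage placement (finishes hour 20, plus 1-hour gap → hour 21); venue access (finishes hour 3, plus 1-hour gap → hour 4). The controlling bound is hour 21, so sound check finishes at 21 + 1 = hour 22.
All tasks are finished once the last one completes. Finish times: Venue access at 3, The lighting rig at 4, Seating layout at 15, Signage placement at 20, Catering setup at 7, Sound check at 22. The latest is hour 22.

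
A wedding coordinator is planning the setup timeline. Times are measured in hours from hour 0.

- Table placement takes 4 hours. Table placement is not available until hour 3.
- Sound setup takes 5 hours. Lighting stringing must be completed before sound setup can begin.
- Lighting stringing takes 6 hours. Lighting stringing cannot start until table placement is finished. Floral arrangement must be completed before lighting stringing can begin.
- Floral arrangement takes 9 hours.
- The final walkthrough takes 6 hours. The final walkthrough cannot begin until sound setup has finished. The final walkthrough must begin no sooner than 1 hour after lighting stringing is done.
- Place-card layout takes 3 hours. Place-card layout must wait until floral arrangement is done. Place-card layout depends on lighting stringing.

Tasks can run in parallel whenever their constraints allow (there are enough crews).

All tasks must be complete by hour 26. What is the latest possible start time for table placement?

The final walkthrough has no dependents, so it just needs to finish by hour 26. Starting by 26 − 6 = hour 20 achieves that.
Sound setup must finish before the final walkthrough (must start by hour 20). With a 5-hour duration, sound setup must start by 20 − 5 = hour 15.
To finish by hour 26, place-card layout (duration 3) must start no later than hour 23.
Lighting stringing feeds sound setup (must start by hour 15); place-card layout (must start by hour 23); the final walkthrough (must start by hour 20, minus 1-hour gap → hour 19). Taking the minimum, lighting stringing must finish by hour 15 and start by 15 − 6 = hour 9.
Table placement must finish before lighting stringing (must start by hour 9). With a 4-hour duration, table placement must start by 9 − 4 = hour 5.

5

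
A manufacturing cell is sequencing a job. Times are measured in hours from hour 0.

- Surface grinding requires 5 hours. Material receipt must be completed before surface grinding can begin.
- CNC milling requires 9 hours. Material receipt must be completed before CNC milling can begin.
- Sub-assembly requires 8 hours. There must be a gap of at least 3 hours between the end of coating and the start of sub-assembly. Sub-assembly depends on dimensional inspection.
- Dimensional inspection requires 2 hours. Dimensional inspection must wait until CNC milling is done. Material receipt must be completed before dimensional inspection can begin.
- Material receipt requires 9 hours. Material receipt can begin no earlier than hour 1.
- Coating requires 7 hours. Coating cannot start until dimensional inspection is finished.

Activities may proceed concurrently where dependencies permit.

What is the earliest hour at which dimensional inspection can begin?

Material receipt waits on its own release at hour 1, so it starts at hour 1 and finishes at 1 + 9 = hour 10.
After material receipt (finishes hour 10), CNC milling can start at hour 10 and finishes at hour 19.
Dimensional inspection waits on CNC milling (finishes hour 19); material receipt (finishes hour 10). The latest of these is hour 19, which is the earliest dimensional inspection can start.

19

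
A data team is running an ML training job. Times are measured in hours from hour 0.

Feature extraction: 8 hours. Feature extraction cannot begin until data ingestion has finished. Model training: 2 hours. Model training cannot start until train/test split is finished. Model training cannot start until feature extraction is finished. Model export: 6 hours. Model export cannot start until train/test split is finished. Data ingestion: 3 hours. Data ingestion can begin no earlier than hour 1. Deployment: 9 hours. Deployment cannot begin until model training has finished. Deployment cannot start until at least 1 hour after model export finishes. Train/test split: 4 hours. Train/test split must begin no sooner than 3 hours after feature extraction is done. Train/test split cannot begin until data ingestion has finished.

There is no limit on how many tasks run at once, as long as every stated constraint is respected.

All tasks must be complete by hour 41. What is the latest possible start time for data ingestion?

To finish by hour 41, deployment (duration 9) must start no later than hour 32.
Model training has to be done before deployment (must start by hour 32). That means finishing by hour 32, i.e. starting by 32 − 2 = hour 30.
Model export must finish before deployment (must start by hour 32, minus 1-hour gap → hour 31). With a 6-hour duration, model export must start by 31 − 6 = hour 25.
Train/test split feeds model training (must start by hour 30); model export (must start by hour 25). Taking the minimum, train/test split must finish by hour 25 and start by 25 − 4 = hour 21.
Feature extraction feeds train/test split (must start by hour 21, minus 3-hour gap → hour 18); model training (must start by hour 30). Taking the minimum, feature extraction must finish by hour 18 and start by 18 − 8 = hour 10.
Data ingestion has several dependents: feature extraction (must start by hour 10); train/test split (must start by hour 21). The earliest of those limits is hour 10, so data ingestion must start by 10 − 3 = hour 7.

7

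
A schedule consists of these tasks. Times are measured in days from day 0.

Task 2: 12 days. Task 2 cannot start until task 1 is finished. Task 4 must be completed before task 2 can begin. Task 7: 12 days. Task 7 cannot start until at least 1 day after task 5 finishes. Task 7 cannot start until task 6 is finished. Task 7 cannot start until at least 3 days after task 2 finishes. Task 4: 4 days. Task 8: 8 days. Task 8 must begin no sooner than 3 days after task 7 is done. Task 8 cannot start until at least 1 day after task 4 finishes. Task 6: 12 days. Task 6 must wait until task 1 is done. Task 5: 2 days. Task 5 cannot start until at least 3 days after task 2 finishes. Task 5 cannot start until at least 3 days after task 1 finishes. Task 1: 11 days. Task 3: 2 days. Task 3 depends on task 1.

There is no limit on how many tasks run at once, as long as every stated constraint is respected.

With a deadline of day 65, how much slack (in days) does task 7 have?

13

Nothing blocks task 4, so it runs from day 0 to day 4.
Task 1 has no prerequisites, so it starts at day 0 and finishes at day 11.
Task 6 cannot begin until task 1 (finishes day 11). It runs from day 11 to 11 + 12 = day 23.
Task 2 cannot start until task 1 (finishes day 11); task 4 (finishes day 4). The controlling bound is day 11, so task 2 finishes at 11 + 12 = day 23.
Task 5 needs all of task 2 (finishes day 23, plus 3-day gap → day 26); task 1 (finishes day 11, plus 3-day gap → day 14). That puts its earliest start at day 26; it finishes at 26 + 2 = day 28.
For task 7: task 5 (finishes day 28, plus 1-day gap → day 29); task 6 (finishes day 23); task 2 (finishes day 23, plus 3-day gap → day 26). Taking the maximum gives a start of day 29, and it finishes at 29 + 12 = day 41.

Working backward from the deadline:
To finish by day 65, task 8 (duration 8) must start no later than day 57.
Task 7 has to be done before task 8 (must start by day 57, minus 3-day gap → day 54). That means finishing by day 54, i.e. starting by 54 − 12 = day 42.
So task 7 can start as early as day 29 and as late as day 42, giving 42 − 29 = 13 days of slack.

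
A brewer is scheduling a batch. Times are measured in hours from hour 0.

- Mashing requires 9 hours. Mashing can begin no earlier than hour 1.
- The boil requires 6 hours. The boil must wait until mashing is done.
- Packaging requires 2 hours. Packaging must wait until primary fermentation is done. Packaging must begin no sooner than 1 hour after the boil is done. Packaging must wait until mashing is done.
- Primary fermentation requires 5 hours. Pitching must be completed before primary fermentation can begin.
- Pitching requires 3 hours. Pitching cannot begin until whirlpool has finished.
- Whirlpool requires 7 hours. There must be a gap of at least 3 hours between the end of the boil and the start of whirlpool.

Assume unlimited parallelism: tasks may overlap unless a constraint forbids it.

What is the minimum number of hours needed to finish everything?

After its own release at hour 1, mashing can start at hour 1 and finishes at hour 10.
The boil cannot begin until mashing (finishes hour 10). It runs from hour 10 to 10 + 6 = hour 16.
After the boil (finishes hour 16, plus 3-hour gap → hour 19), whirlpool can start at hour 19 and finishes at hour 26.
Pitching waits on whirlpool (finishes hour 26), so it starts at hour 26 and finishes at 26 + 3 = hour 29.
Primary fermentation waits on pitching (finishes hour 29), so it starts at hour 29 and finishes at 29 + 5 = hour 34.
Packaging has to wait for primary fermentation (finishes hour 34); the boil (finishes hour 16, plus 1-hour gap → hour 17); mashing (finishes hour 10). The latest of these is hour 34, so packaging runs hour 34 to 34 + 2 = hour 36.
All tasks are finished once the last one completes. Finish times: Mashing at 10, The boil at 16, Whirlpool at 26, Pitching at 29, Primary fermentation at 34, Packaging at 36. The latest is hour 36.

36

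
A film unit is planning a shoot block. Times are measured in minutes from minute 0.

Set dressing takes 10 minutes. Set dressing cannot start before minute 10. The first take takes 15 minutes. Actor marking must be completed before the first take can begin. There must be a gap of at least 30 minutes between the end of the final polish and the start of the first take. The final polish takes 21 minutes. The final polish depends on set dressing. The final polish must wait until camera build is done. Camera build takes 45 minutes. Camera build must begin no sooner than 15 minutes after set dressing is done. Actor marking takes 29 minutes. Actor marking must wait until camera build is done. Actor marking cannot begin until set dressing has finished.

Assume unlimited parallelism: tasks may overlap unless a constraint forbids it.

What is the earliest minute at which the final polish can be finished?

101

After its own release at minute 10, set dressing can start at minute 10 and finishes at minute 20.
Camera build waits on set dressing (finishes minute 20, plus 15-minute gap → minute 35), so it starts at minute 35 and finishes at 35 + 45 = minute 80.
The final polish has to wait for set dressing (finishes minute 20); camera build (finishes minute 80). The latest of these is minute 80, so the final polish runs minute 80 to 80 + 21 = minute 101.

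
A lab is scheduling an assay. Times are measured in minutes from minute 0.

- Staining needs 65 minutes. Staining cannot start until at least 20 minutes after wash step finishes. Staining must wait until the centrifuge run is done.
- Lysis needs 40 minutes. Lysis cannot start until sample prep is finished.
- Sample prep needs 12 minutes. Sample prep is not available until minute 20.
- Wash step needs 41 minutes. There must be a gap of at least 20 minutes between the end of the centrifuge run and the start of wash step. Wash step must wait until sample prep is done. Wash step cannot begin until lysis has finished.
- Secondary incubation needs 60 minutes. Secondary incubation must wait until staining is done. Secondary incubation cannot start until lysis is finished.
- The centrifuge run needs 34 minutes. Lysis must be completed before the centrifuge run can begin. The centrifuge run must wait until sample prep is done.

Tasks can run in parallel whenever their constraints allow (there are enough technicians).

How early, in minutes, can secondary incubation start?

252

Sample prep cannot begin until its own release at minute 20. It runs from minute 20 to 20 + 12 = minute 32.
After sample prep (finishes minute 32), lysis can start at minute 32 and finishes at minute 72.
For the centrifuge run: lysis (finishes minute 72); sample prep (finishes minute 32). Taking the maximum gives a start of minute 72, and it finishes at 72 + 34 = minute 106.
Wash step cannot start until the centrifuge run (finishes minute 106, plus 20-minute gap → minute 126); sample prep (finishes minute 32); lysis (finishes minute 72). The controlling bound is minute 126, so wash step finishes at 126 + 41 = minute 167.
For staining: wash step (finishes minute 167, plus 20-minute gap → minute 187); the centrifuge run (finishes minute 106). Taking the maximum gives a start of minute 187, and it finishes at 187 + 65 = minute 252.
Secondary incubation waits on staining (finishes minute 252); lysis (finishes minute 72). The latest of these is minute 252, which is the earliest secondary incubation can start.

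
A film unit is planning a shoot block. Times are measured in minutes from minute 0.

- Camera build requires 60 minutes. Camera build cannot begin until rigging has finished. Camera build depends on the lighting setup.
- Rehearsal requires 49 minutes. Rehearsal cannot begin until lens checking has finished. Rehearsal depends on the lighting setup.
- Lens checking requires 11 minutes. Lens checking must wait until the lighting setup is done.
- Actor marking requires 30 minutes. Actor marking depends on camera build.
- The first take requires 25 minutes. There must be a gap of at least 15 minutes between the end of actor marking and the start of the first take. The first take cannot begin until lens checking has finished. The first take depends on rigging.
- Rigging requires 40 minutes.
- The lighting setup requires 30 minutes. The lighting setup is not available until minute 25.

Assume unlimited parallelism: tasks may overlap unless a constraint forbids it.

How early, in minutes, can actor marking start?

115

After its own release at minute 25, the lighting setup can start at minute 25 and finishes at minute 55.
Rigging can start immediately at minute 0; it finishes at minute 40.
Camera build needs all of rigging (finishes minute 40); the lighting setup (finishes minute 55). That puts its earliest start at minute 55; it finishes at 55 + 60 = minute 115.
Actor marking waits on camera build (finishes minute 115), so the earliest it can start is minute 115.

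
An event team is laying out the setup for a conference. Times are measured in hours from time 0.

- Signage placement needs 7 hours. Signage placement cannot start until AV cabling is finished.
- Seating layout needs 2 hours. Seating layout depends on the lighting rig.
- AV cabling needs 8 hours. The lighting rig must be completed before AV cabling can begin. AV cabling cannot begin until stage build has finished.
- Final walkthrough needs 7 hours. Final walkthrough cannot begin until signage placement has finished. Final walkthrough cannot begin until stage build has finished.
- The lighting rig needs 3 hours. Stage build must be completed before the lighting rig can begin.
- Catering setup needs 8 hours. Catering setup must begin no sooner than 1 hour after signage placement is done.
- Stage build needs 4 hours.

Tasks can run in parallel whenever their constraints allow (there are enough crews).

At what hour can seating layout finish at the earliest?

Stage build has no prerequisites, so it starts at hour 0 and finishes at hour 4.
The lighting rig waits on stage build (finishes hour 4), so it starts at hour 4 and finishes at 4 + 3 = hour 7.
After the lighting rig (finishes hour 7), seating layout can start at hour 7 and finishes at hour 9.

9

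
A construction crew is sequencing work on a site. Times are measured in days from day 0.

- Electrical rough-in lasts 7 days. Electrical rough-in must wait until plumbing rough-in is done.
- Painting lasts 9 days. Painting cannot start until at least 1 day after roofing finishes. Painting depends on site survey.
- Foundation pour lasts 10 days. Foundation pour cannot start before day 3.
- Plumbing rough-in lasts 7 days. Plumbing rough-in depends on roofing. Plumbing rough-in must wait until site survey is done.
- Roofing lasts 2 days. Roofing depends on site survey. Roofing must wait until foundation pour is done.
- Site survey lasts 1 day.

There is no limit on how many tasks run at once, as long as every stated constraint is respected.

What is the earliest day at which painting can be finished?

25

After its own release at day 3, foundation pour can start at day 3 and finishes at day 13.
Site survey has no prerequisites, so it starts at day 0 and finishes at day 1.
Roofing has to wait for site survey (finishes day 1); foundation pour (finishes day 13). The latest of these is day 13, so roofing runs day 13 to 13 + 2 = day 15.
Painting needs all of roofing (finishes day 15, plus 1-day gap → day 16); site survey (finishes day 1). That puts its earliest start at day 16; it finishes at 16 + 9 = day 25.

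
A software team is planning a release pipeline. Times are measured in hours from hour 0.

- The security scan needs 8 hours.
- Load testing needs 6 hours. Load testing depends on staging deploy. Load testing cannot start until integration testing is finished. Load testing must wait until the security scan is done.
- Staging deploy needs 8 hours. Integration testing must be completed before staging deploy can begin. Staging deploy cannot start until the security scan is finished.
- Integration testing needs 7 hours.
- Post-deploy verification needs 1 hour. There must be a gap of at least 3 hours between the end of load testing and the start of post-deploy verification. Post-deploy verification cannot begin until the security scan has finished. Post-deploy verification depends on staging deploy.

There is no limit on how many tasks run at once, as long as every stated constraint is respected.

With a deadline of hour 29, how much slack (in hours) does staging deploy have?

3

The security scan has no prerequisites, so it starts at hour 0 and finishes at hour 8.
Integration testing has no prerequisites, so it starts at hour 0 and finishes at hour 7.
Staging deploy cannot start until integration testing (finishes hour 7); the security scan (finishes hour 8). The controlling bound is hour 8, so staging deploy finishes at 8 + 8 = hour 16.

Working backward from the deadline:
Nothing follows post-deploy verification; the deadline of hour 29 is its only limit. It must start by 29 − 1 = hour 28.
Since post-deploy verification (must start by hour 28, minus 3-hour gap → hour 25) depends on it, load testing must finish by hour 25. Backing off its 6-hour duration gives a latest start of hour 19.
Staging deploy feeds load testing (must start by hour 19); post-deploy verification (must start by hour 28). Taking the minimum, staging deploy must finish by hour 19 and start by 19 − 8 = hour 11.
So staging deploy can start as early as hour 8 and as late as hour 11, giving 11 − 8 = 3 hours of slack.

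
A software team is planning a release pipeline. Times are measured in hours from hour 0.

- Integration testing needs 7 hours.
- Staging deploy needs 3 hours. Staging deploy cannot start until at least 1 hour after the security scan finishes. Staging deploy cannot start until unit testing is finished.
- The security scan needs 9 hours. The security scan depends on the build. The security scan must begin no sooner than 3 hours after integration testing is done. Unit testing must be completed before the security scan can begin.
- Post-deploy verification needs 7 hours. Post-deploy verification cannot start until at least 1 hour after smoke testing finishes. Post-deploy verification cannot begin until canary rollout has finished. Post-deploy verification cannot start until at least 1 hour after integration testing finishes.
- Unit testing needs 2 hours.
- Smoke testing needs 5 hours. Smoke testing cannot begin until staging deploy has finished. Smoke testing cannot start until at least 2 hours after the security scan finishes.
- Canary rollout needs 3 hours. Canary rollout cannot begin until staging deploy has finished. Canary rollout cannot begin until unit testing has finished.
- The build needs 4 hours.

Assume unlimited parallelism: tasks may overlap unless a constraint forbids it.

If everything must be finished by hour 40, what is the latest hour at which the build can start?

10

Post-deploy verification has no dependents, so it just needs to finish by hour 40. Starting by 40 − 7 = hour 33 achieves that.
Smoke testing feeds into post-deploy verification (must start by hour 33, minus 1-hour gap → hour 32); so smoke testing must finish by hour 32 and therefore start by hour 27.
Canary rollout must finish before post-deploy verification (must start by hour 33). With a 3-hour duration, canary rollout must start by 33 − 3 = hour 30.
Staging deploy feeds smoke testing (must start by hour 27); canary rollout (must start by hour 30). Taking the minimum, staging deploy must finish by hour 27 and start by 27 − 3 = hour 24.
The security scan must finish in time for staging deploy (must start by hour 24, minus 1-hour gap → hour 23); smoke testing (must start by hour 27, minus 2-hour gap → hour 25). The tightest is hour 23, so the security scan must start by 23 − 9 = hour 14.
The build feeds into the security scan (must start by hour 14); so the build must finish by hour 14 and therefore start by hour 10.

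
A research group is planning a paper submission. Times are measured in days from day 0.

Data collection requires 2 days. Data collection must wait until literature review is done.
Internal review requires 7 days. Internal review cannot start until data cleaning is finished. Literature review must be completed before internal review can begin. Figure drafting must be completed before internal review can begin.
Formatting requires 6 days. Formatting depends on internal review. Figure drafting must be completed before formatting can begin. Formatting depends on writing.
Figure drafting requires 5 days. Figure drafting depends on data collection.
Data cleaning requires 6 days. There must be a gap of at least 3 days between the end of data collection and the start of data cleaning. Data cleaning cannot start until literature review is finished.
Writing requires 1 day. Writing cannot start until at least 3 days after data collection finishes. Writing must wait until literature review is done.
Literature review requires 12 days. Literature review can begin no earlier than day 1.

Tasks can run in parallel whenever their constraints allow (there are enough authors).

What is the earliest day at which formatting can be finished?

37

Literature review waits on its own release at day 1, so it starts at day 1 and finishes at 1 + 12 = day 13.
Data collection waits on literature review (finishes day 13), so it starts at day 13 and finishes at 13 + 2 = day 15.
Writing has to wait for data collection (finishes day 15, plus 3-day gap → day 18); literature review (finishes day 13). The latest of these is day 18, so writing runs day 18 to 18 + 1 = day 19.
Figure drafting waits on data collection (finishes day 15), so it starts at day 15 and finishes at 15 + 5 = day 20.
Data cleaning has to wait for data collection (finishes day 15, plus 3-day gap → day 18); literature review (finishes day 13). The latest of these is day 18, so data cleaning runs day 18 to 18 + 6 = day 24.
Internal review cannot start until data cleaning (finishes day 24); literature review (finishes day 13); figure drafting (finishes day 20). The controlling bound is day 24, so internal review finishes at 24 + 7 = day 31.
For formatting: internal review (finishes day 31); figure drafting (finishes day 20); writing (finishes day 19). Taking the maximum gives a start of day 31, and it finishes at 31 + 6 = day 37.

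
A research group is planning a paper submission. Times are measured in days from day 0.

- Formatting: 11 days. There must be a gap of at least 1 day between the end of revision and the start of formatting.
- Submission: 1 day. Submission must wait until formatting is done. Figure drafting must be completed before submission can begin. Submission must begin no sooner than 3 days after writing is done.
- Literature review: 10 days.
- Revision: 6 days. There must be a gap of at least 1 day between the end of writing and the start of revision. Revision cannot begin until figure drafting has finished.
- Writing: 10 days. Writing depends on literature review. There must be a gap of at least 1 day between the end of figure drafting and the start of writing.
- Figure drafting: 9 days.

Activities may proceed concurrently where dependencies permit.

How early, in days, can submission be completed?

40

Figure drafting can start immediately at day 0; it finishes at day 9.
Literature review has no prerequisites, so it starts at day 0 and finishes at day 10.
Writing cannot start until literature review (finishes day 10); figure drafting (finishes day 9, plus 1-day gap → day 10). The controlling bound is day 10, so writing finishes at 10 + 10 = day 20.
Revision cannot start until writing (finishes day 20, plus 1-day gap → day 21); figure drafting (finishes day 9). The controlling bound is day 21, so revision finishes at 21 + 6 = day 27.
Formatting waits on revision (finishes day 27, plus 1-day gap → day 28), so it starts at day 28 and finishes at 28 + 11 = day 39.
Submission needs all of formatting (finishes day 39); figure drafting (finishes day 9); writing (finishes day 20, plus 3-day gap → day 23). That puts its earliest start at day 39; it finishes at 39 + 1 = day 40.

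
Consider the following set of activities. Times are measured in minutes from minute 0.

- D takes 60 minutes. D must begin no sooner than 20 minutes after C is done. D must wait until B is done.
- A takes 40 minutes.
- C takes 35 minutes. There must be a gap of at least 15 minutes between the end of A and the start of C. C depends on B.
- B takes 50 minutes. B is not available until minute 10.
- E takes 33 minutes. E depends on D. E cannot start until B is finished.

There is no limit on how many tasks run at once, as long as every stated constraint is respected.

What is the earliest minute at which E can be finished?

After its own release at minute 10, B can start at minute 10 and finishes at minute 60.
Nothing blocks A, so it runs from minute 0 to minute 40.
C cannot start until A (finishes minute 40, plus 15-minute gap → minute 55); B (finishes minute 60). The controlling bound is minute 60, so C finishes at 60 + 35 = minute 95.
D has to wait for C (finishes minute 95, plus 20-minute gap → minute 115); B (finishes minute 60). The latest of these is minute 115, so D runs minute 115 to 115 + 60 = minute 175.
E needs all of D (finishes minute 175); B (finishes minute 60). That puts its earliest start at minute 175; it finishes at 175 + 33 = minute 208.

208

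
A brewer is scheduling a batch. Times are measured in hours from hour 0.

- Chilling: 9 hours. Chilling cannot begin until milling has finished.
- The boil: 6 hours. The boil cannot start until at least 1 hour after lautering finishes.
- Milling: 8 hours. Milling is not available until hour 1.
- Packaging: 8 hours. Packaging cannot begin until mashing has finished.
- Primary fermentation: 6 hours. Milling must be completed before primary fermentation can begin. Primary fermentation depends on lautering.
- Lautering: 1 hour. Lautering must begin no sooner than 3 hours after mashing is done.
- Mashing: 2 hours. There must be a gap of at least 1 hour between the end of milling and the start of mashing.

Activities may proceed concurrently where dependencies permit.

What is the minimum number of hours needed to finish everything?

23

Milling waits on its own release at hour 1, so it starts at hour 1 and finishes at 1 + 8 = hour 9.
After milling (finishes hour 9), chilling can start at hour 9 and finishes at hour 18.
After milling (finishes hour 9, plus 1-hour gap → hour 10), mashing can start at hour 10 and finishes at hour 12.
After mashing (finishes hour 12), packaging can start at hour 12 and finishes at hour 20.
Lautering cannot begin until mashing (finishes hour 12, plus 3-hour gap → hour 15). It runs from hour 15 to 15 + 1 = hour 16.
For primary fermentation: milling (finishes hour 9); lautering (finishes hour 16). Taking the maximum gives a start of hour 16, and it finishes at 16 + 6 = hour 22.
The boil cannot begin until lautering (finishes hour 16, plus 1-hour gap → hour 17). It runs from hour 17 to 17 + 6 = hour 23.
All tasks are finished once the last one completes. Finish times: Milling at 9, Mashing at 12, Lautering at 16, The boil at 23, Chilling at 18, Primary fermentation at 22, Packaging at 20. The latest is hour 23.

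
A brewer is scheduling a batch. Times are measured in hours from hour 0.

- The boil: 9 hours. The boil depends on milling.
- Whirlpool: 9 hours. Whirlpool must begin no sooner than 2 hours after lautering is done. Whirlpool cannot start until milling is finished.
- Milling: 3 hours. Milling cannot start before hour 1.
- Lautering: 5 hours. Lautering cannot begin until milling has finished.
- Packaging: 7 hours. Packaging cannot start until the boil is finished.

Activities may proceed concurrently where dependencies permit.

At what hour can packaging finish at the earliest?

20

After its own release at hour 1, milling can start at hour 1 and finishes at hour 4.
The boil waits on milling (finishes hour 4), so it starts at hour 4 and finishes at 4 + 9 = hour 13.
Packaging waits on the boil (finishes hour 13), so it starts at hour 13 and finishes at 13 + 7 = hour 20.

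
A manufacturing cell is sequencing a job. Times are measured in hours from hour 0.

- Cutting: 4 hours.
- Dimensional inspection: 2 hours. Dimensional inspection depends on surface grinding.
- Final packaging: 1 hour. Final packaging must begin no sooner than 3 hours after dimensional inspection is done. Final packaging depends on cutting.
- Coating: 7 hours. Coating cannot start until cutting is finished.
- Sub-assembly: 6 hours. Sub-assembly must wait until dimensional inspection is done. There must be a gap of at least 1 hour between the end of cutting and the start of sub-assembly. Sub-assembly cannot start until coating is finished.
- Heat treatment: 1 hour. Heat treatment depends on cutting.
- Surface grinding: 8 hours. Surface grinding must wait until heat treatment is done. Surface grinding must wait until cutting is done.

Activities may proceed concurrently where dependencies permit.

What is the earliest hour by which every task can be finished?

21

Cutting has no prerequisites, so it starts at hour 0 and finishes at hour 4.
After cutting (finishes hour 4), coating can start at hour 4 and finishes at hour 11.
Heat treatment cannot begin until cutting (finishes hour 4). It runs from hour 4 to 4 + 1 = hour 5.
Surface grinding cannot start until heat treatment (finishes hour 5); cutting (finishes hour 4). The controlling bound is hour 5, so surface grinding finishes at 5 + 8 = hour 13.
Dimensional inspection waits on surface grinding (finishes hour 13), so it starts at hour 13 and finishes at 13 + 2 = hour 15.
For final packaging: dimensional inspection (finishes hour 15, plus 3-hour gap → hour 18); cutting (finishes hour 4). Taking the maximum gives a start of hour 18, and it finishes at 18 + 1 = hour 19.
Sub-assembly needs all of dimensional inspection (finishes hour 15); cutting (finishes hour 4, plus 1-hour gap → hour 5); coating (finishes hour 11). That puts its earliest start at hour 15; it finishes at 15 + 6 = hour 21.
All tasks are finished once the last one completes. Finish times: Cutting at 4, Heat treatment at 5, Surface grinding at 13, Dimensional inspection at 15, Coating at 11, Sub-assembly at 21, Final packaging at 19. The latest is hour 21.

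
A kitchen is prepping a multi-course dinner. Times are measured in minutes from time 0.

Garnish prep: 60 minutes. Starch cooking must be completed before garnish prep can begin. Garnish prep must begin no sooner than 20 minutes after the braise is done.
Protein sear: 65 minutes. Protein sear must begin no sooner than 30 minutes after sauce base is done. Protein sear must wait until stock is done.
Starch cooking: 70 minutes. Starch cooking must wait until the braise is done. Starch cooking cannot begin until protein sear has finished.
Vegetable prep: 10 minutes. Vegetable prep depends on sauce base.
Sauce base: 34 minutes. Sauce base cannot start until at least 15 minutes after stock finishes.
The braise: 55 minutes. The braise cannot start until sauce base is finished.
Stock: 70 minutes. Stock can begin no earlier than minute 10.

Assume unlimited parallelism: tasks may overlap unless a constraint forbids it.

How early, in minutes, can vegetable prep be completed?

139

Stock cannot begin until its own release at minute 10. It runs from minute 10 to 10 + 70 = minute 80.
Sauce base cannot begin until stock (finishes minute 80, plus 15-minute gap → minute 95). It runs from minute 95 to 95 + 34 = minute 129.
Vegetable prep waits on sauce base (finishes minute 129), so it starts at minute 129 and finishes at 129 + 10 = minute 139.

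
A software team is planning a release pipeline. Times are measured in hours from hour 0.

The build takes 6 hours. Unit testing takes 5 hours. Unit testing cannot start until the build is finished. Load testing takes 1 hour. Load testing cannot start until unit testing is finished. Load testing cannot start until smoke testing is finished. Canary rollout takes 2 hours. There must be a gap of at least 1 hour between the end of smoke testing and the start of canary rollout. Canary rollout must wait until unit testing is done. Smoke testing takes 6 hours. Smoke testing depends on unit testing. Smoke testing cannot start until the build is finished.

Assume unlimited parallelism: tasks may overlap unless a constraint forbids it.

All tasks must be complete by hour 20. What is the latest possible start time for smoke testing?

11

Canary rollout must finish by hour 20; it takes 2 hours, so it must start by 20 − 2 = hour 18.
Load testing has no dependents, so it just needs to finish by hour 20. Starting by 20 − 1 = hour 19 achieves that.
Smoke testing has several dependents: canary rollout (must start by hour 18, minus 1-hour gap → hour 17); load testing (must start by hour 19). The earliest of those limits is hour 17, so smoke testing must start by 17 − 6 = hour 11.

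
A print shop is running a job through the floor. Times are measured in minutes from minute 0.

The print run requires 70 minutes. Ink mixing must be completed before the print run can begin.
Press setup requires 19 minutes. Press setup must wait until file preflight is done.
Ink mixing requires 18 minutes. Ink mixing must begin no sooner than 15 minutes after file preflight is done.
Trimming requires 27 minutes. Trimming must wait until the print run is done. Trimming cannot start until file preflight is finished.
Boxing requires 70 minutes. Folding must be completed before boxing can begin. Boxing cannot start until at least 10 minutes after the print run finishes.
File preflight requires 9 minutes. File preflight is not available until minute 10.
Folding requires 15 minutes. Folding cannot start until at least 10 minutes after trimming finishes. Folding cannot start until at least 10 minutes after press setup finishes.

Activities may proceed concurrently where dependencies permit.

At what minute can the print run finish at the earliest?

122

File preflight waits on its own release at minute 10, so it starts at minute 10 and finishes at 10 + 9 = minute 19.
After file preflight (finishes minute 19, plus 15-minute gap → minute 34), ink mixing can start at minute 34 and finishes at minute 52.
After ink mixing (finishes minute 52), the print run can start at minute 52 and finishes at minute 122.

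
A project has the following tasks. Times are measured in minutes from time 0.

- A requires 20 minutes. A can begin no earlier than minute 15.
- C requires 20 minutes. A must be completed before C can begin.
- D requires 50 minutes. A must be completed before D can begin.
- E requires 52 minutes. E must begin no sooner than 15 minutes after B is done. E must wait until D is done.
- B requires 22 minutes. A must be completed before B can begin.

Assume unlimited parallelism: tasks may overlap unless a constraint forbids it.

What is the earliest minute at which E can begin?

85

A waits on its own release at minute 15, so it starts at minute 15 and finishes at 15 + 20 = minute 35.
After A (finishes minute 35), D can start at minute 35 and finishes at minute 85.
B waits on A (finishes minute 35), so it starts at minute 35 and finishes at 35 + 22 = minute 57.
E waits on B (finishes minute 57, plus 15-minute gap → minute 72); D (finishes minute 85). The latest of these is minute 85, which is the earliest E can start.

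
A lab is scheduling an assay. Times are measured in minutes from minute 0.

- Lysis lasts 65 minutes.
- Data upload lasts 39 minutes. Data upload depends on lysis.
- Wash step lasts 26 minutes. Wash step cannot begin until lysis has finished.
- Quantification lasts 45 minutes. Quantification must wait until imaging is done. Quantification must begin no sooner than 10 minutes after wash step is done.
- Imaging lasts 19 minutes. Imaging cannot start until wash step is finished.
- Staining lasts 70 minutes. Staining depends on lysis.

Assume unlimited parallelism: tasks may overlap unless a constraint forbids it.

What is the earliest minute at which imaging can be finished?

110

Lysis can start immediately at minute 0; it finishes at minute 65.
Wash step cannot begin until lysis (finishes minute 65). It runs from minute 65 to 65 + 26 = minute 91.
After wash step (finishes minute 91), imaging can start at minute 91 and finishes at minute 110.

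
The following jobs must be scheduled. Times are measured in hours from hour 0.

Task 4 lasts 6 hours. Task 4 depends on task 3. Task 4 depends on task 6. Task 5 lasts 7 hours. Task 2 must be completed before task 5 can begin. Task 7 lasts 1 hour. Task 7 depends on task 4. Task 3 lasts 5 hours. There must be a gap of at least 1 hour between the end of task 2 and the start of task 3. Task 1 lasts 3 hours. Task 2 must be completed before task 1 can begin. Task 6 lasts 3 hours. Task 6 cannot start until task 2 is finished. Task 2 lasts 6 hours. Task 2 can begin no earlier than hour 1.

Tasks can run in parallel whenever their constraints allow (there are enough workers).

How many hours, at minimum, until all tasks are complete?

After its own release at hour 1, task 2 can start at hour 1 and finishes at hour 7.
Task 6 waits on task 2 (finishes hour 7), so it starts at hour 7 and finishes at 7 + 3 = hour 10.
Task 5 cannot begin until task 2 (finishes hour 7). It runs from hour 7 to 7 + 7 = hour 14.
Task 3 waits on task 2 (finishes hour 7, plus 1-hour gap → hour 8), so it starts at hour 8 and finishes at 8 + 5 = hour 13.
Task 4 cannot start until task 3 (finishes hour 13); task 6 (finishes hour 10). The controlling bound is hour 13, so task 4 finishes at 13 + 6 = hour 19.
Task 7 waits on task 4 (finishes hour 19), so it starts at hour 19 and finishes at 19 + 1 = hour 20.
Task 1 waits on task 2 (finishes hour 7), so it starts at hour 7 and finishes at 7 + 3 = hour 10.
All tasks are finished once the last one completes. Finish times: Task 1 at 10, Task 2 at 7, Task 3 at 13, Task 4 at 19, Task 5 at 14, Task 6 at 10, Task 7 at 20. The latest is hour 20.

20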